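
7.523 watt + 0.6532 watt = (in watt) 8.176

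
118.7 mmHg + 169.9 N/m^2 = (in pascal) 1.6e+04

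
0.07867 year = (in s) 2.481e+06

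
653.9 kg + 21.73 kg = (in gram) 6.756e+05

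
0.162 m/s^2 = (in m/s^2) 0.162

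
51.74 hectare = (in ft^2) 5.569e+06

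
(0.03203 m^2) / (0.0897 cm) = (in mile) 0.02219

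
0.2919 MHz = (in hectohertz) 2919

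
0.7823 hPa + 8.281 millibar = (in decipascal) 9063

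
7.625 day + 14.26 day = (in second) 1.891e+06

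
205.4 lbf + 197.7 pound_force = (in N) 1793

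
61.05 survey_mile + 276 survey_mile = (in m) 5.424e+05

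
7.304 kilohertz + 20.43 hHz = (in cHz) 9.347e+05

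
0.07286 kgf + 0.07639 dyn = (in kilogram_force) 0.07286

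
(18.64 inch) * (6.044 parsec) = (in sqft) 9.504e+17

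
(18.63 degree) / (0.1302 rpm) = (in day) 0.000276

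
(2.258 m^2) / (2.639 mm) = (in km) 0.8556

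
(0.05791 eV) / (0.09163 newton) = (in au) 6.769e-31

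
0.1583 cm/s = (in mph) 0.003541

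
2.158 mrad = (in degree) 0.1236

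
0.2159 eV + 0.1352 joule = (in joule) 0.1352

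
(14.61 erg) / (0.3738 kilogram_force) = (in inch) 1.569e-05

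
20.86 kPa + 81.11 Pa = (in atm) 0.2067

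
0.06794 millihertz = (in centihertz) 0.006794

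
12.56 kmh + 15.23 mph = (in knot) 20.02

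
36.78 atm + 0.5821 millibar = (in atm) 36.78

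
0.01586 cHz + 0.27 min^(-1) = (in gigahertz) 4.659e-12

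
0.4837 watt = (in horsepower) 0.0006487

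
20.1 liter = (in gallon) 5.31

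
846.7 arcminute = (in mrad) 246.3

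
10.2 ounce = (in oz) 10.2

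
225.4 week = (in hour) 3.787e+04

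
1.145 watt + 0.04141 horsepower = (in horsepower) 0.04295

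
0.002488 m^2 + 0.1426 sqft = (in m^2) 0.01574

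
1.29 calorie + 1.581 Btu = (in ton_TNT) 4e-07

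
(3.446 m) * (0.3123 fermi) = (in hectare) 1.076e-19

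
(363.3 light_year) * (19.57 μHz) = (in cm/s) 6.726e+15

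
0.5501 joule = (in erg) 5.501e+06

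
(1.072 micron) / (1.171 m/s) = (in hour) 2.543e-10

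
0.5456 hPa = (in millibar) 0.5456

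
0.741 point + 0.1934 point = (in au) 2.203e-15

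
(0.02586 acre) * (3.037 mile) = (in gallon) 1.351e+08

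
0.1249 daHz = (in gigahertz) 1.249e-09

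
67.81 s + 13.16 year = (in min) 6.917e+06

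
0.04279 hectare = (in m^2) 427.9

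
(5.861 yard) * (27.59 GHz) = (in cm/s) 1.479e+13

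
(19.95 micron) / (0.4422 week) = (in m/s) 7.46e-11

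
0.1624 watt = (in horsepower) 0.0002178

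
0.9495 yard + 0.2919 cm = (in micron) 8.711e+05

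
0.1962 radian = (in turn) 0.03123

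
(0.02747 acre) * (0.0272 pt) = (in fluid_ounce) 36.07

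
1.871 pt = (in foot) 0.002166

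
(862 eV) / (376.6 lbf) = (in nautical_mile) 4.452e-23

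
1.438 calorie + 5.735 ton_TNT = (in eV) 1.498e+29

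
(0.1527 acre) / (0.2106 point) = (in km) 8318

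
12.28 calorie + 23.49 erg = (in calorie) 12.28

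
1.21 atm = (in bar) 1.226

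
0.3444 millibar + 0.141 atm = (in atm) 0.1413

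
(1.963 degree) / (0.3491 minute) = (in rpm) 0.01562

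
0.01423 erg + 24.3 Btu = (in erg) 2.564e+11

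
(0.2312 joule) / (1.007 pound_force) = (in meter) 0.05161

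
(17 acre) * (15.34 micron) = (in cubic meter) 1.055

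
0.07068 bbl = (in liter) 11.24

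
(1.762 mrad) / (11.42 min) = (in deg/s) 0.0001473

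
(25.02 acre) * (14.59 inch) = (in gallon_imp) 8.254e+06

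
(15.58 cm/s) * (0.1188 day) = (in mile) 0.9937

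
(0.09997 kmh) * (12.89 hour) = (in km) 1.289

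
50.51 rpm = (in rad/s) 5.289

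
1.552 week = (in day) 10.86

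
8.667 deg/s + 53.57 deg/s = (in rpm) 10.37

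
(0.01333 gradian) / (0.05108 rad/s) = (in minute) 6.832e-05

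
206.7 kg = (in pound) 455.7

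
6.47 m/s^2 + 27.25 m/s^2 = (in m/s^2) 33.72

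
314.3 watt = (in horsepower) 0.4215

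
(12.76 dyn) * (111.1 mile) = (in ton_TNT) 5.453e-09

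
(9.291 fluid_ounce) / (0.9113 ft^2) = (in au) 2.169e-14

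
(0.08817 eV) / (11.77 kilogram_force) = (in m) 1.224e-22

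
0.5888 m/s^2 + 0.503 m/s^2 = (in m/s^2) 1.092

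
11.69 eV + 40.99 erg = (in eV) 2.558e+13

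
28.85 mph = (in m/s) 12.9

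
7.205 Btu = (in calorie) 1817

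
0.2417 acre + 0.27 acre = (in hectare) 0.2071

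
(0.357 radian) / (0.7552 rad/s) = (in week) 7.816e-07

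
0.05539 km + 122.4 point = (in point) 1.571e+05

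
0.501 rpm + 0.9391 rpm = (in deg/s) 8.641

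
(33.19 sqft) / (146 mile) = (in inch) 0.0005167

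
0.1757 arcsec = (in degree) 4.881e-05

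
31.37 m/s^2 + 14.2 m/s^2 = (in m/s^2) 45.57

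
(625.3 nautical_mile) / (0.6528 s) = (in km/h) 6.386e+06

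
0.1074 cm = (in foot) 0.003524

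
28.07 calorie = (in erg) 1.174e+09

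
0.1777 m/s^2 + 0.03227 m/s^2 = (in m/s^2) 0.21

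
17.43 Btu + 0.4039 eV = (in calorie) 4395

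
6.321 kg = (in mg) 6.321e+06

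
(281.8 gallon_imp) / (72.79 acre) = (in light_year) 4.597e-22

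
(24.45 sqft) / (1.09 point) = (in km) 5.907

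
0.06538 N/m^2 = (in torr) 0.0004904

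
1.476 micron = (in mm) 0.001476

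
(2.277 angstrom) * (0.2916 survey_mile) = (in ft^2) 1.15e-06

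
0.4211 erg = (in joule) 4.211e-08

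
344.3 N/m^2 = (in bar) 0.003443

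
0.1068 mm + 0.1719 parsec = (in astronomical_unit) 3.546e+04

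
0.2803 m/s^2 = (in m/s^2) 0.2803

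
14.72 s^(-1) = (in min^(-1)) 883.2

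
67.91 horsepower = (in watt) 5.064e+04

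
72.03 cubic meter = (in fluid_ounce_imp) 2.535e+06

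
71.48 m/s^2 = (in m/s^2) 71.48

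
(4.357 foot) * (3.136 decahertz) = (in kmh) 149.9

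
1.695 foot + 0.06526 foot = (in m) 0.5365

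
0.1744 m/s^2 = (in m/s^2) 0.1744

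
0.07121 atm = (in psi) 1.046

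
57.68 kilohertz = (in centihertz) 5.768e+06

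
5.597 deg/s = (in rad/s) 0.09769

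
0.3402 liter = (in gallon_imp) 0.07483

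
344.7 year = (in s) 1.087e+10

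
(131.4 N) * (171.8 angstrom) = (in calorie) 5.395e-07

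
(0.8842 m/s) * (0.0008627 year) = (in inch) 9.471e+05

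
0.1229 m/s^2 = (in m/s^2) 0.1229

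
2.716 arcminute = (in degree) 0.04527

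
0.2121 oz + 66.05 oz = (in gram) 1878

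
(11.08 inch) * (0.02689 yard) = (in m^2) 0.00692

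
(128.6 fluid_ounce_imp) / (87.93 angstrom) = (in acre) 102.7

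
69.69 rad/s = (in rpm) 665.5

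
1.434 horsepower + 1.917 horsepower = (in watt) 2499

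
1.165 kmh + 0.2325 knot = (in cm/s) 44.32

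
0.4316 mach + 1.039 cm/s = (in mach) 0.4316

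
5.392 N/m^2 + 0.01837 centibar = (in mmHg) 0.1782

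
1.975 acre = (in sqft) 8.603e+04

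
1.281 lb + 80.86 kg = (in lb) 179.5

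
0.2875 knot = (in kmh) 0.5324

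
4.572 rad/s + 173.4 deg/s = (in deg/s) 435.4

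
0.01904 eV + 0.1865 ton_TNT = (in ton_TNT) 0.1865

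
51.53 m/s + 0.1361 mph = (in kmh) 185.7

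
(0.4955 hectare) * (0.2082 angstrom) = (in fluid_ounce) 0.003488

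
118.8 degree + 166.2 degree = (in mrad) 4974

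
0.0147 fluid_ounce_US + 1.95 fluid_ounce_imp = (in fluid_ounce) 1.888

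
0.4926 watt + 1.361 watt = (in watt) 1.854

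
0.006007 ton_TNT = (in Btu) 2.382e+04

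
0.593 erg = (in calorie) 1.417e-08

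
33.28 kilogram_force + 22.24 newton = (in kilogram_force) 35.55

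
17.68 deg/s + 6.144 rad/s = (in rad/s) 6.453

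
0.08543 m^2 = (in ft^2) 0.9196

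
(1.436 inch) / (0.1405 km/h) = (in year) 2.964e-08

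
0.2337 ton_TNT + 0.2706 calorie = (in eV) 6.103e+27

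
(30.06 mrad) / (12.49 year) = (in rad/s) 7.632e-11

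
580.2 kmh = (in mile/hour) 360.5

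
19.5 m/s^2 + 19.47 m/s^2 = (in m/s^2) 38.97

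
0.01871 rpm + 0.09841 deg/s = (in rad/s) 0.003677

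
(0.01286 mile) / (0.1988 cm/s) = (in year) 0.0003301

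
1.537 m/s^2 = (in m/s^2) 1.537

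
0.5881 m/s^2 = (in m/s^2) 0.5881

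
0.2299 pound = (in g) 104.3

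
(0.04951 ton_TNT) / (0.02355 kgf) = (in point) 2.543e+12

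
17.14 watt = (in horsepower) 0.02299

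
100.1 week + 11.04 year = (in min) 6.812e+06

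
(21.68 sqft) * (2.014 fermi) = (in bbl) 2.551e-14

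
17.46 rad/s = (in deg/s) 1000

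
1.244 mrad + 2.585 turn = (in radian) 16.24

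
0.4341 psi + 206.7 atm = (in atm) 206.7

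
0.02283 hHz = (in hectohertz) 0.02283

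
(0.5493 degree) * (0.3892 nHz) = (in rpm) 3.563e-11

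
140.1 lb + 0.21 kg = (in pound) 140.6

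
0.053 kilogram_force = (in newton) 0.5198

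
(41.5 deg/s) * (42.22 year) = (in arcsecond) 1.989e+14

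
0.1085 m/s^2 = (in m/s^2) 0.1085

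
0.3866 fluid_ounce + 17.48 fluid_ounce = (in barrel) 0.003323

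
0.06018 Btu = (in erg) 6.349e+08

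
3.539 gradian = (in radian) 0.05559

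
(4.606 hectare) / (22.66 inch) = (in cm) 8.003e+06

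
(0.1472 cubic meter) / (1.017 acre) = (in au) 2.391e-16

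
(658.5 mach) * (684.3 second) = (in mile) 9.534e+04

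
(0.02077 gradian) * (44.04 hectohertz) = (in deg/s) 82.32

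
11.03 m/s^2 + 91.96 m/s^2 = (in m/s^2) 103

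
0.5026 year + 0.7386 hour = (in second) 1.585e+07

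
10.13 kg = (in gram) 1.013e+04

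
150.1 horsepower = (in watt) 1.119e+05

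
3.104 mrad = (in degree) 0.1778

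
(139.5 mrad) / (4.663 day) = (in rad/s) 3.463e-07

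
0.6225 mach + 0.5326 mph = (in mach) 0.6232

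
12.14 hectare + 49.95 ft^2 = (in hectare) 12.14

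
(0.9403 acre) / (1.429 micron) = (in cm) 2.663e+11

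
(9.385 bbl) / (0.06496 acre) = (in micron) 5676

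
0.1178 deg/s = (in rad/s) 0.002056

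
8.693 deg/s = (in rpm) 1.449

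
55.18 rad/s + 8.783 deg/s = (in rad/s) 55.33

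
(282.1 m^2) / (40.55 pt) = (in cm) 1.972e+06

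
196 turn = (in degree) 7.056e+04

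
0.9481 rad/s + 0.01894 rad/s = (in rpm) 9.235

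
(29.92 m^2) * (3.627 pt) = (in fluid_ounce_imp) 1347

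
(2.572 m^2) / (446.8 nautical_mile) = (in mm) 0.003108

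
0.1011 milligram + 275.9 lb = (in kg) 125.1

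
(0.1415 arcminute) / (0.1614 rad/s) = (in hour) 7.084e-08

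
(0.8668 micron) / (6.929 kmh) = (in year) 1.428e-14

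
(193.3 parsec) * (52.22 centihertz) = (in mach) 9.147e+15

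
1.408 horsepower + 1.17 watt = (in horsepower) 1.41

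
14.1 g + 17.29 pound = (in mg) 7.857e+06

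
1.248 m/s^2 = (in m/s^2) 1.248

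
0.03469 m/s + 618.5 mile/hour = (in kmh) 995.5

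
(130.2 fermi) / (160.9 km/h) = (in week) 4.817e-21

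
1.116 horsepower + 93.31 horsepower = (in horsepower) 94.43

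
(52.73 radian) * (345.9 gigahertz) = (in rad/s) 1.824e+13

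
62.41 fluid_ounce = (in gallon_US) 0.4876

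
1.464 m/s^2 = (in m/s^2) 1.464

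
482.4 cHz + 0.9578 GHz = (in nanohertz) 9.578e+17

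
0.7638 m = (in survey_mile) 0.0004746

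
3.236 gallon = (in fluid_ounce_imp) 431.1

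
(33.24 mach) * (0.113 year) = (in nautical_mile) 2.178e+07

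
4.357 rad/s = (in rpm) 41.61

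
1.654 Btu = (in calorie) 417.1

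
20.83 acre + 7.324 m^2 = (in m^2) 8.43e+04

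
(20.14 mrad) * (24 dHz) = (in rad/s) 0.04834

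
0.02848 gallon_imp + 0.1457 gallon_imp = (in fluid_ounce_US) 26.78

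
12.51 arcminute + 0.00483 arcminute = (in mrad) 3.64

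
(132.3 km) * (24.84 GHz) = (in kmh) 1.183e+16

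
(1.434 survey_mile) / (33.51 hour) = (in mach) 5.618e-05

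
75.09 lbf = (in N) 334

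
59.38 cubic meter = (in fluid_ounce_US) 2.008e+06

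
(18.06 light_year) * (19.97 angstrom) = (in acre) 8.431e+04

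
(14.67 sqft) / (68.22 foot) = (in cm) 6.554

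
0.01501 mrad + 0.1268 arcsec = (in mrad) 0.01562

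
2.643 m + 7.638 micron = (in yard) 2.89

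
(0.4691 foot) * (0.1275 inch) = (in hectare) 4.63e-08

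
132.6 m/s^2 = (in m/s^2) 132.6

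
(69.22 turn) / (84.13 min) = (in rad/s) 0.08616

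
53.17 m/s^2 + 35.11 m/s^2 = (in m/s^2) 88.28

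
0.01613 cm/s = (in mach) 4.737e-07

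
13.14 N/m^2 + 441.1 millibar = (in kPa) 44.12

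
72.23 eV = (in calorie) 2.766e-18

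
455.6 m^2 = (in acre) 0.1126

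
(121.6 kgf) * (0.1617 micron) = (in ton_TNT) 4.609e-14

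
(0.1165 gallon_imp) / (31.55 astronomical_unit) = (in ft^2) 1.208e-15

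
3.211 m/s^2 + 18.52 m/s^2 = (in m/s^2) 21.73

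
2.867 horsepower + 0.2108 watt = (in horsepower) 2.867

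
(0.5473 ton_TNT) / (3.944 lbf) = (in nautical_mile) 7.048e+04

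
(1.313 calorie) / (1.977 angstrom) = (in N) 2.779e+10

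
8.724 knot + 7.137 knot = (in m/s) 8.16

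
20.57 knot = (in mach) 0.03108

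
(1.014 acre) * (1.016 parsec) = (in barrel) 8.092e+20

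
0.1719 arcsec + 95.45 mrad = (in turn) 0.01519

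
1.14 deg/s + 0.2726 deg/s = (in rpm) 0.2354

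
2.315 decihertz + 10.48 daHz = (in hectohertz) 1.05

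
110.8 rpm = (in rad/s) 11.6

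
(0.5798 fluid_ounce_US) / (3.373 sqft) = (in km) 5.472e-08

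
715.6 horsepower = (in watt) 5.336e+05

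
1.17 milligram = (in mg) 1.17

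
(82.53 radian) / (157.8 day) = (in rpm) 5.78e-05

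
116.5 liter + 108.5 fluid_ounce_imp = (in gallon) 31.59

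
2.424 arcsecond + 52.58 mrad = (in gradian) 3.348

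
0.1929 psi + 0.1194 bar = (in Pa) 1.327e+04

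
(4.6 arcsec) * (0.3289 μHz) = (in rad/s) 7.335e-12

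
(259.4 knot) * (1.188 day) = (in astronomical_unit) 9.156e-05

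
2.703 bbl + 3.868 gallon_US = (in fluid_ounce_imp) 1.564e+04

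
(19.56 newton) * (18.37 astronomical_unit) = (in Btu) 5.095e+10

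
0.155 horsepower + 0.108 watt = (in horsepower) 0.1551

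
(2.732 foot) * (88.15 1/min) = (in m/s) 1.223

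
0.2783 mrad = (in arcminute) 0.9567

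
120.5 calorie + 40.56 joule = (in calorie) 130.2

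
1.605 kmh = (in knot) 0.8666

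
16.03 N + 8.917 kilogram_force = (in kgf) 10.55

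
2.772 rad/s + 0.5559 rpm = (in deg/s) 162.2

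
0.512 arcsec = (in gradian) 0.000158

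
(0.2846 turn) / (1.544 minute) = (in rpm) 0.1843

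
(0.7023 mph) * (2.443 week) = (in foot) 1.522e+06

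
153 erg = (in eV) 9.55e+13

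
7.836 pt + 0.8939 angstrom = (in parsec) 8.959e-20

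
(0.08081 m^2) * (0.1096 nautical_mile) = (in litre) 1.64e+04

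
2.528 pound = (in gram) 1147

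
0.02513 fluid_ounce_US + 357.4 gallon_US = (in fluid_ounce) 4.575e+04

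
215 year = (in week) 1.121e+04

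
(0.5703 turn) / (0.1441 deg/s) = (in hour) 0.3958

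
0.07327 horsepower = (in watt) 54.64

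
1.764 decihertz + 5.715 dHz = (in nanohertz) 7.479e+08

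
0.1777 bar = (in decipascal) 1.777e+05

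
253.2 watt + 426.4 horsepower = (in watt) 3.182e+05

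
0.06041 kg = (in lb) 0.1332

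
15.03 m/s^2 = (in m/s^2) 15.03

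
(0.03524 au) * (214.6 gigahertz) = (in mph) 2.531e+21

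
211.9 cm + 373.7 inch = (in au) 7.761e-11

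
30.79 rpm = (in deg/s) 184.7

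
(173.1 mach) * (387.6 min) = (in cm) 1.371e+11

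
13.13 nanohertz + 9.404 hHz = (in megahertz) 0.0009404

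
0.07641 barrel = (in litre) 12.15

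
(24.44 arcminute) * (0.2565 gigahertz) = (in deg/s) 1.045e+08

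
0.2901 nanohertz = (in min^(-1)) 1.741e-08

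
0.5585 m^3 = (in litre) 558.5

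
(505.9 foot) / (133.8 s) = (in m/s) 1.152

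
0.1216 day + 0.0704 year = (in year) 0.07073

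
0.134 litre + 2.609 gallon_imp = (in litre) 11.99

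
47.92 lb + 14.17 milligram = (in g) 2.174e+04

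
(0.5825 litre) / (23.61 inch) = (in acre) 2.4e-07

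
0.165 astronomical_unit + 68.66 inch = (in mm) 2.468e+13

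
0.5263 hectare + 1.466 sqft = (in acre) 1.301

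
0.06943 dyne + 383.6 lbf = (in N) 1706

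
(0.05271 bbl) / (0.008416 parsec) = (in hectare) 3.227e-21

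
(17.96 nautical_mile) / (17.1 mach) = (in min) 0.09521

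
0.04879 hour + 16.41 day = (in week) 2.345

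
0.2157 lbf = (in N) 0.9595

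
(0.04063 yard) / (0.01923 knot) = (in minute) 0.06259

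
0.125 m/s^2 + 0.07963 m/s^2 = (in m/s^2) 0.2046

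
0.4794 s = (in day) 5.549e-06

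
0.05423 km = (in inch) 2135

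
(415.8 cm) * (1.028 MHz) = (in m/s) 4.274e+06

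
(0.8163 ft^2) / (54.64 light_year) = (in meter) 1.467e-19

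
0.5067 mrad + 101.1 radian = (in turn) 16.09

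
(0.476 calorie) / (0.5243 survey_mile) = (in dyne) 236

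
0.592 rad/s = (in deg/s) 33.92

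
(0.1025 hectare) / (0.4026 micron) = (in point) 7.217e+12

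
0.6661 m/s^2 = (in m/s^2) 0.6661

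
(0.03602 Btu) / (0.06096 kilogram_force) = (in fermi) 6.357e+16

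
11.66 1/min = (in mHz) 194.3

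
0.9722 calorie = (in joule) 4.068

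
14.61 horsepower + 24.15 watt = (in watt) 1.092e+04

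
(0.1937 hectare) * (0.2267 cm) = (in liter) 4391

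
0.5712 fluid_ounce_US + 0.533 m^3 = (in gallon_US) 140.8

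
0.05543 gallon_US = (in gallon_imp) 0.04616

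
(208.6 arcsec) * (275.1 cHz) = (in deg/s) 0.1594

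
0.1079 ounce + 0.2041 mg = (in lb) 0.006744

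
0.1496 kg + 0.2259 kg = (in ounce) 13.25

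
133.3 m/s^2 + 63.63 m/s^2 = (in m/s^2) 196.9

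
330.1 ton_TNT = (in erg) 1.381e+19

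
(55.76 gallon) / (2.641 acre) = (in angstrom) 1.975e+05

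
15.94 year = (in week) 831.2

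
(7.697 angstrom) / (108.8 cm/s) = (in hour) 1.965e-13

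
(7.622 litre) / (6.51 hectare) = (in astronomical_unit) 7.826e-19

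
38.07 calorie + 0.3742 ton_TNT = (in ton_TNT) 0.3742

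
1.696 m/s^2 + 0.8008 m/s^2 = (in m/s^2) 2.497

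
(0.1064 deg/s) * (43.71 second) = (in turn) 0.01292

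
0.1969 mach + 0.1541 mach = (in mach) 0.351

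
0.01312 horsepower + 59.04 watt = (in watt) 68.82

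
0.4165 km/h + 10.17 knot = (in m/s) 5.348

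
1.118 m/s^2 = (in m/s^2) 1.118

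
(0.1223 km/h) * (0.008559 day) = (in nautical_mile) 0.01356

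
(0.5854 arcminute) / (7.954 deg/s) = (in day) 1.42e-08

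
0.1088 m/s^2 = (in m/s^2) 0.1088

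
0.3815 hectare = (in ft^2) 4.106e+04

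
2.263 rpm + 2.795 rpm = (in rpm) 5.058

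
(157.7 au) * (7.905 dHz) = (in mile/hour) 4.172e+13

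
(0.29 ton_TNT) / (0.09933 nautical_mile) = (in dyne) 6.596e+11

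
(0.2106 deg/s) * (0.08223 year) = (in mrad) 9.532e+06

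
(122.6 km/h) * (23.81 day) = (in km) 7.006e+04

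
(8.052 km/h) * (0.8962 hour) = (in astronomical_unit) 4.824e-08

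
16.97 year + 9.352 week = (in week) 894.2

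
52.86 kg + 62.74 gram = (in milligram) 5.292e+07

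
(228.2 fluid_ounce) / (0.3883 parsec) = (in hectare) 5.632e-23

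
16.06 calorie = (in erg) 6.72e+08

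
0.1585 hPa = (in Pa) 15.85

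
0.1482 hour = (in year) 1.692e-05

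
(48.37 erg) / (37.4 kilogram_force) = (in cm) 1.319e-06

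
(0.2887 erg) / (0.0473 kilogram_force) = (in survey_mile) 3.867e-11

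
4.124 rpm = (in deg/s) 24.74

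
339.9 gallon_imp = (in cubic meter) 1.545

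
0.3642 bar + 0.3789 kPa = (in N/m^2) 3.68e+04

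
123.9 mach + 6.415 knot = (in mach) 123.9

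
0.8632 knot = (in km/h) 1.599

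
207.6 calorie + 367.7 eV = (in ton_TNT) 2.076e-07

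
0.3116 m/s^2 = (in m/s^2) 0.3116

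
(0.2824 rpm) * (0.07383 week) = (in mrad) 1.32e+06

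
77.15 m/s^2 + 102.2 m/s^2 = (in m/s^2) 179.4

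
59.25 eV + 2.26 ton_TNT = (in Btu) 8.962e+06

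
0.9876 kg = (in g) 987.6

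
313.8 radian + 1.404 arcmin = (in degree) 1.798e+04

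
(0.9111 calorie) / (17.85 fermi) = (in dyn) 2.136e+19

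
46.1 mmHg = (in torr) 46.1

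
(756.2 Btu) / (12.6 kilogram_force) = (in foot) 2.118e+04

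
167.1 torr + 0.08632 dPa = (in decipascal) 2.228e+05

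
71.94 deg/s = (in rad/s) 1.256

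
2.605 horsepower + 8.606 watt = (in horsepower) 2.617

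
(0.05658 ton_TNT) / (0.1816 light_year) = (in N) 1.378e-07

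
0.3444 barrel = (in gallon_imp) 12.04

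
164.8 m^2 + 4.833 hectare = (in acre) 11.98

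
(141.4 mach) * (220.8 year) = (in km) 3.353e+11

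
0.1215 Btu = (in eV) 8.001e+20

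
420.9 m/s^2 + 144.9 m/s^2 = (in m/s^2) 565.8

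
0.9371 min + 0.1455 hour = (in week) 0.000959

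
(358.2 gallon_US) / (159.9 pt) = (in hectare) 0.002404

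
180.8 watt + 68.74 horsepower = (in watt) 5.144e+04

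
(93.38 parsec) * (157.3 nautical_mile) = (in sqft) 9.035e+24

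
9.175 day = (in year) 0.02514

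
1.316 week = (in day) 9.212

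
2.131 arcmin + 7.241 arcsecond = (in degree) 0.03753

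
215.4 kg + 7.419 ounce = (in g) 2.156e+05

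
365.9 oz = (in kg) 10.37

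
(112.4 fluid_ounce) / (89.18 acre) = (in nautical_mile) 4.973e-12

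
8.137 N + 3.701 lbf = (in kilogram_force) 2.508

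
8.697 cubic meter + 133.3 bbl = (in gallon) 7896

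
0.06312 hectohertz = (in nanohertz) 6.312e+09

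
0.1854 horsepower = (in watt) 138.3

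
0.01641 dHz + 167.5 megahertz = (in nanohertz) 1.675e+17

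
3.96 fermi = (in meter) 3.96e-15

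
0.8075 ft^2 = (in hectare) 7.502e-06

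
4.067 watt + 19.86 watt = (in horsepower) 0.03209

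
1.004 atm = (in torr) 763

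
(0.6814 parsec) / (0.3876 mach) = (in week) 2.634e+08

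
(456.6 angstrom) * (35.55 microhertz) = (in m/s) 1.623e-12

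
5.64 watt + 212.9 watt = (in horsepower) 0.2931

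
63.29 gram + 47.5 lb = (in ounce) 762.2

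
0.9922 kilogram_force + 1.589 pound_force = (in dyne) 1.68e+06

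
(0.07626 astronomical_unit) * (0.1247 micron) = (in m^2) 1423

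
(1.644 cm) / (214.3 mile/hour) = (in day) 1.986e-09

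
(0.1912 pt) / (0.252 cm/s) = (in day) 3.098e-07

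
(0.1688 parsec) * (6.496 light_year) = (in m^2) 3.201e+32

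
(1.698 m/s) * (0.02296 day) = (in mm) 3.368e+06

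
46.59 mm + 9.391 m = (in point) 2.675e+04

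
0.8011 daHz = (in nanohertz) 8.011e+09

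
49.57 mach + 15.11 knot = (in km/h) 6.079e+04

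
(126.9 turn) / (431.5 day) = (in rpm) 0.0002042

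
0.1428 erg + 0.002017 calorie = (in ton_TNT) 2.017e-12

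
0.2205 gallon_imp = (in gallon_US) 0.2648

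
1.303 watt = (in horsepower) 0.001747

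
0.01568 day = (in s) 1355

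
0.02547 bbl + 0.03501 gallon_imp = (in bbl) 0.02647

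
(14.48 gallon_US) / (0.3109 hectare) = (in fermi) 1.763e+10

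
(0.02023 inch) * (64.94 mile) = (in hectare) 0.00537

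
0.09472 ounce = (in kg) 0.002685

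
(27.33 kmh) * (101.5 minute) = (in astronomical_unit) 3.091e-07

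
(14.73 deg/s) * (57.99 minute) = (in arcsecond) 1.845e+08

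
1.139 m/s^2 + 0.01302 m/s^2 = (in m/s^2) 1.152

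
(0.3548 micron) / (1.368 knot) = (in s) 5.041e-07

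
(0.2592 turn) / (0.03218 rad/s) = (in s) 50.61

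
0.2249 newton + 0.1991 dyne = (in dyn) 2.249e+04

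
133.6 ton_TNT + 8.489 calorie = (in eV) 3.489e+30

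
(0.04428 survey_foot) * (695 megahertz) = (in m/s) 9.38e+06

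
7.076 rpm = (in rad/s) 0.741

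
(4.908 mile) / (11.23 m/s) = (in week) 0.001163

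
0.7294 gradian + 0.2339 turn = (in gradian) 94.29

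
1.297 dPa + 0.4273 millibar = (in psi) 0.006216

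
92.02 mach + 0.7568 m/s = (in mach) 92.02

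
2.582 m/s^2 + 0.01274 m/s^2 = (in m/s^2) 2.595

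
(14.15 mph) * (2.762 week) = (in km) 1.057e+04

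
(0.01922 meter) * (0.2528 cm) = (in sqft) 0.000523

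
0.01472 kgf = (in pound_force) 0.03245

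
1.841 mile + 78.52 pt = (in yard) 3240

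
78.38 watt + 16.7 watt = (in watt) 95.08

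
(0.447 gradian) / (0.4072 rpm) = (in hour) 4.574e-05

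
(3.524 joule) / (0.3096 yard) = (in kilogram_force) 1.269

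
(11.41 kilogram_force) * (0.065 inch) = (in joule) 0.1847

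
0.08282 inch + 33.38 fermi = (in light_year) 2.224e-19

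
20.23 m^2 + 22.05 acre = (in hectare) 8.925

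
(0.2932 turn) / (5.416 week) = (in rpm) 5.371e-06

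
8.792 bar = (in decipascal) 8.792e+06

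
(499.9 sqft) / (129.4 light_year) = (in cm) 3.794e-15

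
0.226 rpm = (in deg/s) 1.356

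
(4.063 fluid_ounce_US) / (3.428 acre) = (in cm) 8.661e-07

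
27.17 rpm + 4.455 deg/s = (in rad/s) 2.923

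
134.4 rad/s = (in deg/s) 7701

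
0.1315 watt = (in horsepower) 0.0001763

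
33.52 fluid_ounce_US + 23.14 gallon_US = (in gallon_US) 23.4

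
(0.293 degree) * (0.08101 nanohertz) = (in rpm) 3.956e-12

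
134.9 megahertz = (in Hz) 1.349e+08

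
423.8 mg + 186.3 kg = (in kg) 186.3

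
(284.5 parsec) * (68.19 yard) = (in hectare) 5.474e+16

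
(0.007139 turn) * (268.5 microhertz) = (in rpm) 0.000115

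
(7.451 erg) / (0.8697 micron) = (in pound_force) 0.1926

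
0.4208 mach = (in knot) 278.5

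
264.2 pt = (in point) 264.2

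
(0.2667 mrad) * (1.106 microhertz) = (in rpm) 2.817e-09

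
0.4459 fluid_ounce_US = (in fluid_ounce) 0.4459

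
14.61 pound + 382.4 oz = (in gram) 1.747e+04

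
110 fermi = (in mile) 6.835e-17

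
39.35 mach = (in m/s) 1.34e+04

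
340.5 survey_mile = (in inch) 2.157e+07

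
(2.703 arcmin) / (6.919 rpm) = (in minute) 1.809e-05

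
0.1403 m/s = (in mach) 0.000412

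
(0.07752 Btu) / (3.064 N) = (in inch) 1051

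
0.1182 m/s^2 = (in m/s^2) 0.1182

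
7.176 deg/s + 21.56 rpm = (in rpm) 22.76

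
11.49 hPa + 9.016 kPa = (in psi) 1.474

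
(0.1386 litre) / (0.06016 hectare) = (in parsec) 7.466e-24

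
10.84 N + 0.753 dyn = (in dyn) 1.084e+06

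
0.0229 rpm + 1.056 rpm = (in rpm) 1.079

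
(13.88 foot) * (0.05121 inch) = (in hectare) 5.503e-07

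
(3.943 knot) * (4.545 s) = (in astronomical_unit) 6.163e-11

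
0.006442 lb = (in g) 2.922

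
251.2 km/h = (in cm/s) 6978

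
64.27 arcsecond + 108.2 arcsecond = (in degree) 0.04791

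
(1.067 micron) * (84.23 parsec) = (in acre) 6.853e+08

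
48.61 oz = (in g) 1378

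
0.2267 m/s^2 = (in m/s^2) 0.2267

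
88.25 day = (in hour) 2118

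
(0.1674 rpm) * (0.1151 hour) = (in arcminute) 2.497e+04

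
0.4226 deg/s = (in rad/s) 0.007376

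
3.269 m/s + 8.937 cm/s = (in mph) 7.512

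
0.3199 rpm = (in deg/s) 1.919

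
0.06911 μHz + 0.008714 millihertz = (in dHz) 8.783e-05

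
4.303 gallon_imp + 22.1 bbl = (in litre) 3533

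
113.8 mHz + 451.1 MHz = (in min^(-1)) 2.707e+10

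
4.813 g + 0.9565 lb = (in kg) 0.4387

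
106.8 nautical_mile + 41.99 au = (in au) 41.99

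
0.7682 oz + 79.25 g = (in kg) 0.101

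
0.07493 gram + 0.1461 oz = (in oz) 0.1487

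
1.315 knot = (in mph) 1.513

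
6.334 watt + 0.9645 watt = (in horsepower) 0.009787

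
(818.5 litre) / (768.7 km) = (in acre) 2.631e-10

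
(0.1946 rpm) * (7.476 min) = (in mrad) 9141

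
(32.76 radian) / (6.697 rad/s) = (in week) 8.088e-06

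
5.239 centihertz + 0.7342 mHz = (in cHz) 5.312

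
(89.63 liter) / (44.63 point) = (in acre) 0.001407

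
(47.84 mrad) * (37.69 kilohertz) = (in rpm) 1.722e+04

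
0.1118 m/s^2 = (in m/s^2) 0.1118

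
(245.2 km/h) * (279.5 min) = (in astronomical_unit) 7.635e-06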